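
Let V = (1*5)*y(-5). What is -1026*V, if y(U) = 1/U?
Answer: 1026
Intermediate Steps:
V = -1 (V = (1*5)/(-5) = 5*(-⅕) = -1)
-1026*V = -1026*(-1) = 1026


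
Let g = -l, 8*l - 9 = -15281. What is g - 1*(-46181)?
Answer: 48090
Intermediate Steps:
l = -1909 (l = 9/8 + (1/8)*(-15281) = 9/8 - 15281/8 = -1909)
g = 1909 (g = -1*(-1909) = 1909)
g - 1*(-46181) = 1909 - 1*(-46181) = 1909 + 46181 = 48090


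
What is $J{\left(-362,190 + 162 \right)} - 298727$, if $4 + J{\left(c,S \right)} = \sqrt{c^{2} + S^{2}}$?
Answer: $-298731 + 2 \sqrt{63737} \approx -2.9823 \cdot 10^{5}$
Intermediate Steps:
$J{\left(c,S \right)} = -4 + \sqrt{S^{2} + c^{2}}$ ($J{\left(c,S \right)} = -4 + \sqrt{c^{2} + S^{2}} = -4 + \sqrt{S^{2} + c^{2}}$)
$J{\left(-362,190 + 162 \right)} - 298727 = \left(-4 + \sqrt{\left(190 + 162\right)^{2} + \left(-362\right)^{2}}\right) - 298727 = \left(-4 + \sqrt{352^{2} + 131044}\right) - 298727 = \left(-4 + \sqrt{123904 + 131044}\right) - 298727 = \left(-4 + \sqrt{254948}\right) - 298727 = \left(-4 + 2 \sqrt{63737}\right) - 298727 = -298731 + 2 \sqrt{63737}$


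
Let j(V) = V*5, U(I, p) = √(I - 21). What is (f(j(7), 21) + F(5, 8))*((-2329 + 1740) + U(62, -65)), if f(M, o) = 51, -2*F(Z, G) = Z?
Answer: -57133/2 + 97*√41/2 ≈ -28256.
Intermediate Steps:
U(I, p) = √(-21 + I)
F(Z, G) = -Z/2
j(V) = 5*V
(f(j(7), 21) + F(5, 8))*((-2329 + 1740) + U(62, -65)) = (51 - ½*5)*((-2329 + 1740) + √(-21 + 62)) = (51 - 5/2)*(-589 + √41) = 97*(-589 + √41)/2 = -57133/2 + 97*√41/2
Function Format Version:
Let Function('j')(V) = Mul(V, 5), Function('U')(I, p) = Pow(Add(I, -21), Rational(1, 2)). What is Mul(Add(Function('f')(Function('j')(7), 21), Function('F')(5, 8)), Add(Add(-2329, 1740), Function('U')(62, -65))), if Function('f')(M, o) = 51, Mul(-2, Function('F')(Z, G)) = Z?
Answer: Add(Rational(-57133, 2), Mul(Rational(97, 2), Pow(41, Rational(1, 2)))) ≈ -28256.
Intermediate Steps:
Function('U')(I, p) = Pow(Add(-21, I), Rational(1, 2))
Function('F')(Z, G) = Mul(Rational(-1, 2), Z)
Function('j')(V) = Mul(5, V)
Mul(Add(Function('f')(Function('j')(7), 21), Function('F')(5, 8)), Add(Add(-2329, 1740), Function('U')(62, -65))) = Mul(Add(51, Mul(Rational(-1, 2), 5)), Add(Add(-2329, 1740), Pow(Add(-21, 62), Rational(1, 2)))) = Mul(Add(51, Rational(-5, 2)), Add(-589, Pow(41, Rational(1, 2)))) = Mul(Rational(97, 2), Add(-589, Pow(41, Rational(1, 2)))) = Add(Rational(-57133, 2), Mul(Rational(97, 2), Pow(41, Rational(1, 2))))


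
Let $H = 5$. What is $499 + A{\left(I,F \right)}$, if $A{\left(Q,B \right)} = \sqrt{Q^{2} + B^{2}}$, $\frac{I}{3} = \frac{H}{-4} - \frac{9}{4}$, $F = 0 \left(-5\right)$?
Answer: $\frac{1019}{2} \approx 509.5$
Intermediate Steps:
$F = 0$
$I = - \frac{21}{2}$ ($I = 3 \left(\frac{5}{-4} - \frac{9}{4}\right) = 3 \left(5 \left(- \frac{1}{4}\right) - \frac{9}{4}\right) = 3 \left(- \frac{5}{4} - \frac{9}{4}\right) = 3 \left(- \frac{7}{2}\right) = - \frac{21}{2} \approx -10.5$)
$A{\left(Q,B \right)} = \sqrt{B^{2} + Q^{2}}$
$499 + A{\left(I,F \right)} = 499 + \sqrt{0^{2} + \left(- \frac{21}{2}\right)^{2}} = 499 + \sqrt{0 + \frac{441}{4}} = 499 + \sqrt{\frac{441}{4}} = 499 + \frac{21}{2} = \frac{1019}{2}$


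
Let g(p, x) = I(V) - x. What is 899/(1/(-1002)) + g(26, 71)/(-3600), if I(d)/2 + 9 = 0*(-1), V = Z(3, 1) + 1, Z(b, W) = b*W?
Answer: -3242872711/3600 ≈ -9.0080e+5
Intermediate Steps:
Z(b, W) = W*b
V = 4 (V = 1*3 + 1 = 3 + 1 = 4)
I(d) = -18 (I(d) = -18 + 2*(0*(-1)) = -18 + 2*0 = -18 + 0 = -18)
g(p, x) = -18 - x
899/(1/(-1002)) + g(26, 71)/(-3600) = 899/(1/(-1002)) + (-18 - 1*71)/(-3600) = 899/(-1/1002) + (-18 - 71)*(-1/3600) = 899*(-1002) - 89*(-1/3600) = -900798 + 89/3600 = -3242872711/3600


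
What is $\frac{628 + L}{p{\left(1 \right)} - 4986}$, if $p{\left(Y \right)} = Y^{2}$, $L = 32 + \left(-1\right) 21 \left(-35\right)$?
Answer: $- \frac{279}{997} \approx -0.27984$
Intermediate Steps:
$L = 767$ ($L = 32 - -735 = 32 + 735 = 767$)
$\frac{628 + L}{p{\left(1 \right)} - 4986} = \frac{628 + 767}{1^{2} - 4986} = \frac{1395}{1 - 4986} = \frac{1395}{-4985} = 1395 \left(- \frac{1}{4985}\right) = - \frac{279}{997}$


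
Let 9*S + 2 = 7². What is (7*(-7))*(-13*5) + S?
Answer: 28712/9 ≈ 3190.2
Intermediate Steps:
S = 47/9 (S = -2/9 + (⅑)*7² = -2/9 + (⅑)*49 = -2/9 + 49/9 = 47/9 ≈ 5.2222)
(7*(-7))*(-13*5) + S = (7*(-7))*(-13*5) + 47/9 = -49*(-65) + 47/9 = 3185 + 47/9 = 28712/9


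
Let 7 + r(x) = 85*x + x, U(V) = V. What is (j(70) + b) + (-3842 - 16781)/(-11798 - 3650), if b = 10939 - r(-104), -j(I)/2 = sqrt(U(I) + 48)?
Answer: 307281343/15448 - 2*sqrt(118) ≈ 19870.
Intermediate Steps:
r(x) = -7 + 86*x (r(x) = -7 + (85*x + x) = -7 + 86*x)
j(I) = -2*sqrt(48 + I) (j(I) = -2*sqrt(I + 48) = -2*sqrt(48 + I))
b = 19890 (b = 10939 - (-7 + 86*(-104)) = 10939 - (-7 - 8944) = 10939 - 1*(-8951) = 10939 + 8951 = 19890)
(j(70) + b) + (-3842 - 16781)/(-11798 - 3650) = (-2*sqrt(48 + 70) + 19890) + (-3842 - 16781)/(-11798 - 3650) = (-2*sqrt(118) + 19890) - 20623/(-15448) = (19890 - 2*sqrt(118)) - 20623*(-1/15448) = (19890 - 2*sqrt(118)) + 20623/15448 = 307281343/15448 - 2*sqrt(118)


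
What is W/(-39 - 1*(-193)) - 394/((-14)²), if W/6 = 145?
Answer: 3923/1078 ≈ 3.6391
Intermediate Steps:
W = 870 (W = 6*145 = 870)
W/(-39 - 1*(-193)) - 394/((-14)²) = 870/(-39 - 1*(-193)) - 394/((-14)²) = 870/(-39 + 193) - 394/196 = 870/154 - 394*1/196 = 870*(1/154) - 197/98 = 435/77 - 197/98 = 3923/1078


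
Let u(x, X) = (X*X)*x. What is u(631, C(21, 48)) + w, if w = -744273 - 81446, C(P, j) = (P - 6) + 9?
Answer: -462263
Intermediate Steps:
C(P, j) = 3 + P (C(P, j) = (-6 + P) + 9 = 3 + P)
u(x, X) = x*X² (u(x, X) = X²*x = x*X²)
w = -825719
u(631, C(21, 48)) + w = 631*(3 + 21)² - 825719 = 631*24² - 825719 = 631*576 - 825719 = 363456 - 825719 = -462263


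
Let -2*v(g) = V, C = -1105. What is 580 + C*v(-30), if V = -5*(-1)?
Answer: 6685/2 ≈ 3342.5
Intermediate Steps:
V = 5
v(g) = -5/2 (v(g) = -½*5 = -5/2)
580 + C*v(-30) = 580 - 1105*(-5/2) = 580 + 5525/2 = 6685/2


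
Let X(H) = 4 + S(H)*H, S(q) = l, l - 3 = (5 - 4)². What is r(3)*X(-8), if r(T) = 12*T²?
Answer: -3024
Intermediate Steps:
l = 4 (l = 3 + (5 - 4)² = 3 + 1² = 3 + 1 = 4)
S(q) = 4
X(H) = 4 + 4*H
r(3)*X(-8) = (12*3²)*(4 + 4*(-8)) = (12*9)*(4 - 32) = 108*(-28) = -3024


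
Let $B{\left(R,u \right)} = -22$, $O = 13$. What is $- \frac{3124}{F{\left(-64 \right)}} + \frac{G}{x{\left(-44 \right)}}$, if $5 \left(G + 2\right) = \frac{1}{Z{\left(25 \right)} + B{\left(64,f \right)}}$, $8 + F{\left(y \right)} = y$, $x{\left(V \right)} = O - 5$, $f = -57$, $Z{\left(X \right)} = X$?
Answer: $\frac{15533}{360} \approx 43.147$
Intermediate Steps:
$x{\left(V \right)} = 8$ ($x{\left(V \right)} = 13 - 5 = 8$)
$F{\left(y \right)} = -8 + y$
$G = - \frac{29}{15}$ ($G = -2 + \frac{1}{5 \left(25 - 22\right)} = -2 + \frac{1}{5 \cdot 3} = -2 + \frac{1}{5} \cdot \frac{1}{3} = -2 + \frac{1}{15} = - \frac{29}{15} \approx -1.9333$)
$- \frac{3124}{F{\left(-64 \right)}} + \frac{G}{x{\left(-44 \right)}} = - \frac{3124}{-8 - 64} - \frac{29}{15 \cdot 8} = - \frac{3124}{-72} - \frac{29}{120} = \left(-3124\right) \left(- \frac{1}{72}\right) - \frac{29}{120} = \frac{781}{18} - \frac{29}{120} = \frac{15533}{360}$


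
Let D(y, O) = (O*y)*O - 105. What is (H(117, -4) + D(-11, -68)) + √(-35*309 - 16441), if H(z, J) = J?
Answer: -50973 + 2*I*√6814 ≈ -50973.0 + 165.09*I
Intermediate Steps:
D(y, O) = -105 + y*O² (D(y, O) = y*O² - 105 = -105 + y*O²)
(H(117, -4) + D(-11, -68)) + √(-35*309 - 16441) = (-4 + (-105 - 11*(-68)²)) + √(-35*309 - 16441) = (-4 + (-105 - 11*4624)) + √(-10815 - 16441) = (-4 + (-105 - 50864)) + √(-27256) = (-4 - 50969) + 2*I*√6814 = -50973 + 2*I*√6814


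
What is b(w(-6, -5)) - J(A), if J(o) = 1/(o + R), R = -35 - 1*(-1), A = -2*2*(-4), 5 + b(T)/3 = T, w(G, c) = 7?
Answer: 109/18 ≈ 6.0556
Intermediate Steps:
b(T) = -15 + 3*T
A = 16 (A = -4*(-4) = 16)
R = -34 (R = -35 + 1 = -34)
J(o) = 1/(-34 + o) (J(o) = 1/(o - 34) = 1/(-34 + o))
b(w(-6, -5)) - J(A) = (-15 + 3*7) - 1/(-34 + 16) = (-15 + 21) - 1/(-18) = 6 - 1*(-1/18) = 6 + 1/18 = 109/18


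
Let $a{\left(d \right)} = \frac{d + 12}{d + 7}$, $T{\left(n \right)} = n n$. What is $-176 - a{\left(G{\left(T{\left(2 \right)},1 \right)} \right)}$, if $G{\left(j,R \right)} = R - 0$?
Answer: $- \frac{1421}{8} \approx -177.63$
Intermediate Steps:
$T{\left(n \right)} = n^{2}$
$G{\left(j,R \right)} = R$ ($G{\left(j,R \right)} = R + 0 = R$)
$a{\left(d \right)} = \frac{12 + d}{7 + d}$
$-176 - a{\left(G{\left(T{\left(2 \right)},1 \right)} \right)} = -176 - \frac{12 + 1}{7 + 1} = -176 - \frac{1}{8} \cdot 13 = -176 - \frac{13}{8} = - \frac{1421}{8}$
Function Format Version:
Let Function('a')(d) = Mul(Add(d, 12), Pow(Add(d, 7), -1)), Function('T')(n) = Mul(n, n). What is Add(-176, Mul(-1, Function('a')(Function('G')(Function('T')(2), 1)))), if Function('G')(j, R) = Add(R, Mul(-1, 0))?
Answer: Rational(-1421, 8) ≈ -177.63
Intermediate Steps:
Function('T')(n) = Pow(n, 2)
Function('G')(j, R) = R (Function('G')(j, R) = Add(R, 0) = R)
Function('a')(d) = Mul(Pow(Add(7, d), -1), Add(12, d)) (Function('a')(d) = Mul(Add(12, d), Pow(Add(7, d), -1)) = Mul(Pow(Add(7, d), -1), Add(12, d)))
Add(-176, Mul(-1, Function('a')(Function('G')(Function('T')(2), 1)))) = Add(-176, Mul(-1, Mul(Pow(Add(7, 1), -1), Add(12, 1)))) = Add(-176, Mul(-1, Mul(Pow(8, -1), 13))) = Add(-176, Mul(-1, Mul(Rational(1, 8), 13))) = Add(-176, Mul(-1, Rational(13, 8))) = Add(-176, Rational(-13, 8)) = Rational(-1421, 8)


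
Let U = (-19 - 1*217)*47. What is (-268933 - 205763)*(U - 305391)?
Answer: 150233214168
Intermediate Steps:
U = -11092 (U = (-19 - 217)*47 = -236*47 = -11092)
(-268933 - 205763)*(U - 305391) = (-268933 - 205763)*(-11092 - 305391) = -474696*(-316483) = 150233214168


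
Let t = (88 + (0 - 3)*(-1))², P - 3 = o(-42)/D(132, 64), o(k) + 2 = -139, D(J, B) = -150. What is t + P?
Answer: 414247/50 ≈ 8284.9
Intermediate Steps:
o(k) = -141 (o(k) = -2 - 139 = -141)
P = 197/50 (P = 3 - 141/(-150) = 3 - 141*(-1/150) = 3 + 47/50 = 197/50 ≈ 3.9400)
t = 8281 (t = (88 - 3*(-1))² = (88 + 3)² = 91² = 8281)
t + P = 8281 + 197/50 = 414247/50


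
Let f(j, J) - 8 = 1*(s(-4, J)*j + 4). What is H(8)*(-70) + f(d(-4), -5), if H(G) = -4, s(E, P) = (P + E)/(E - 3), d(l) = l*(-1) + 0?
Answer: 2080/7 ≈ 297.14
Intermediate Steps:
d(l) = -l (d(l) = -l + 0 = -l)
s(E, P) = (E + P)/(-3 + E)
f(j, J) = 12 + j*(4/7 - J/7) (f(j, J) = 8 + 1*(((-4 + J)/(-3 - 4))*j + 4) = 8 + 1*(((-4 + J)/(-7))*j + 4) = 8 + 1*((-(-4 + J)/7)*j + 4) = 8 + 1*((4/7 - J/7)*j + 4) = 8 + 1*(j*(4/7 - J/7) + 4) = 8 + 1*(4 + j*(4/7 - J/7)) = 8 + (4 + j*(4/7 - J/7)) = 12 + j*(4/7 - J/7))
H(8)*(-70) + f(d(-4), -5) = -4*(-70) + (12 - (-1*(-4))*(-4 - 5)/7) = 280 + (12 - 1/7*4*(-9)) = 280 + (12 + 36/7) = 280 + 120/7 = 2080/7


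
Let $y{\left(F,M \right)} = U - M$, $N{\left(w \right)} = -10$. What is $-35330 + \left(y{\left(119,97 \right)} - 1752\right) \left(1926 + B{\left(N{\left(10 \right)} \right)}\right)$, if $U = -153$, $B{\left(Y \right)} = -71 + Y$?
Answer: $-3729020$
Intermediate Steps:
$y{\left(F,M \right)} = -153 - M$
$-35330 + \left(y{\left(119,97 \right)} - 1752\right) \left(1926 + B{\left(N{\left(10 \right)} \right)}\right) = -35330 + \left(\left(-153 - 97\right) - 1752\right) \left(1926 - 81\right) = -35330 + \left(-250 - 1752\right) 1845 = -35330 - 3693690 = -3729020$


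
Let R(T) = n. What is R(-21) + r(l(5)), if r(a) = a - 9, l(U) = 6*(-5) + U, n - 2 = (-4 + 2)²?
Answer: -28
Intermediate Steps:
n = 6 (n = 2 + (-4 + 2)² = 2 + (-2)² = 2 + 4 = 6)
R(T) = 6
l(U) = -30 + U
r(a) = -9 + a
R(-21) + r(l(5)) = 6 + (-9 + (-30 + 5)) = 6 + (-9 - 25) = 6 - 34 = -28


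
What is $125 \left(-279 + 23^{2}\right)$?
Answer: $31250$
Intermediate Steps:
$125 \left(-279 + 23^{2}\right) = 125 \left(-279 + 529\right) = 125 \cdot 250 = 31250$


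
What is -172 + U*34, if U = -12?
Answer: -580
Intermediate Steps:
-172 + U*34 = -172 - 12*34 = -172 - 408 = -580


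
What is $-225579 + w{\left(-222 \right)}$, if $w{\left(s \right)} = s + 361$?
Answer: $-225440$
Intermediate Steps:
$w{\left(s \right)} = 361 + s$
$-225579 + w{\left(-222 \right)} = -225579 + \left(361 - 222\right) = -225579 + 139 = -225440$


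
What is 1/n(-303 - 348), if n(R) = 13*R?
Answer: -1/8463 ≈ -0.00011816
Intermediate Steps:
1/n(-303 - 348) = 1/(13*(-303 - 348)) = 1/(13*(-651)) = 1/(-8463) = -1/8463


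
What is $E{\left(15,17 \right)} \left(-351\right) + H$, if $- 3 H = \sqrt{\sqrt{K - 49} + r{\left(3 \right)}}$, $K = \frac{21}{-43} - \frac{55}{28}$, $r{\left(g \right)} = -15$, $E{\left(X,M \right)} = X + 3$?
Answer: $-6318 - \frac{\sqrt{-5436060 + 602 i \sqrt{18646649}}}{1806} \approx -6318.3 - 1.3255 i$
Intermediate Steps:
$E{\left(X,M \right)} = 3 + X$
$K = - \frac{2953}{1204}$ ($K = 21 \left(- \frac{1}{43}\right) - \frac{55}{28} = - \frac{21}{43} - \frac{55}{28} = - \frac{2953}{1204} \approx -2.4527$)
$H = - \frac{\sqrt{-15 + \frac{i \sqrt{18646649}}{602}}}{3}$ ($H = - \frac{\sqrt{\sqrt{- \frac{2953}{1204} - 49} - 15}}{3} = - \frac{\sqrt{\sqrt{- \frac{61949}{1204}} - 15}}{3} = - \frac{\sqrt{\frac{i \sqrt{18646649}}{602} - 15}}{3} = - \frac{\sqrt{-15 + \frac{i \sqrt{18646649}}{602}}}{3} \approx -0.30063 - 1.3255 i$)
$E{\left(15,17 \right)} \left(-351\right) + H = \left(3 + 15\right) \left(-351\right) - \frac{\sqrt{-5436060 + 602 i \sqrt{18646649}}}{1806} = 18 \left(-351\right) - \frac{\sqrt{-5436060 + 602 i \sqrt{18646649}}}{1806} = -6318 - \frac{\sqrt{-5436060 + 602 i \sqrt{18646649}}}{1806}$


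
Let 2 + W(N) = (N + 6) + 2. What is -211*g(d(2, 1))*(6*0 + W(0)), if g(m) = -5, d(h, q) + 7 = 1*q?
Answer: 6330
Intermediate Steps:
W(N) = 6 + N (W(N) = -2 + ((N + 6) + 2) = -2 + ((6 + N) + 2) = -2 + (8 + N) = 6 + N)
d(h, q) = -7 + q (d(h, q) = -7 + 1*q = -7 + q)
-211*g(d(2, 1))*(6*0 + W(0)) = -(-1055)*(6*0 + (6 + 0)) = -(-1055)*(0 + 6) = -(-1055)*6 = -211*(-30) = 6330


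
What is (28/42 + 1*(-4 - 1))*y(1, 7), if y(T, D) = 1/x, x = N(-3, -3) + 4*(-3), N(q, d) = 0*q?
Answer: 13/36 ≈ 0.36111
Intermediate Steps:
N(q, d) = 0
x = -12 (x = 0 + 4*(-3) = 0 - 12 = -12)
y(T, D) = -1/12 (y(T, D) = 1/(-12) = -1/12)
(28/42 + 1*(-4 - 1))*y(1, 7) = (28/42 + 1*(-4 - 1))*(-1/12) = (28*(1/42) + 1*(-5))*(-1/12) = (2/3 - 5)*(-1/12) = -13/3*(-1/12) = 13/36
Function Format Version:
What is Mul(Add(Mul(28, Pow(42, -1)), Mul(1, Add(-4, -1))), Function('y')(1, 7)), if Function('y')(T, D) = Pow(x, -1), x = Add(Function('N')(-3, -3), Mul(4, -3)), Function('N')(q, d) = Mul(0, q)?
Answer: Rational(13, 36) ≈ 0.36111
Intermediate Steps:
Function('N')(q, d) = 0
x = -12 (x = Add(0, Mul(4, -3)) = Add(0, -12) = -12)
Function('y')(T, D) = Rational(-1, 12) (Function('y')(T, D) = Pow(-12, -1) = Rational(-1, 12))
Mul(Add(Mul(28, Pow(42, -1)), Mul(1, Add(-4, -1))), Function('y')(1, 7)) = Mul(Add(Mul(28, Pow(42, -1)), Mul(1, Add(-4, -1))), Rational(-1, 12)) = Mul(Add(Mul(28, Rational(1, 42)), Mul(1, -5)), Rational(-1, 12)) = Mul(Add(Rational(2, 3), -5), Rational(-1, 12)) = Mul(Rational(-13, 3), Rational(-1, 12)) = Rational(13, 36)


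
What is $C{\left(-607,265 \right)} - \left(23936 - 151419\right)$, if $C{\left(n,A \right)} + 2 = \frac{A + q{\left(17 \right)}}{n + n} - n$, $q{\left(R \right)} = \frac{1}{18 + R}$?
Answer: $\frac{2721224922}{21245} \approx 1.2809 \cdot 10^{5}$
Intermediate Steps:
$C{\left(n,A \right)} = -2 - n + \frac{\frac{1}{35} + A}{2 n}$ ($C{\left(n,A \right)} = -2 - \left(n - \frac{A + \frac{1}{18 + 17}}{n + n}\right) = -2 - \left(n - \frac{A + \frac{1}{35}}{2 n}\right) = -2 + \left(\left(A + \frac{1}{35}\right) \frac{1}{2 n} - n\right) = -2 + \left(\left(\frac{1}{35} + A\right) \frac{1}{2 n} - n\right) = -2 - \left(n - \frac{\frac{1}{35} + A}{2 n}\right) = -2 - n + \frac{\frac{1}{35} + A}{2 n}$)
$C{\left(-607,265 \right)} - \left(23936 - 151419\right) = \frac{\frac{1}{70} + \frac{1}{2} \cdot 265 - - 607 \left(2 - 607\right)}{-607} - \left(23936 - 151419\right) = - \frac{\frac{1}{70} + \frac{265}{2} - \left(-607\right) \left(-605\right)}{607} - \left(23936 - 151419\right) = - \frac{\frac{1}{70} + \frac{265}{2} - 367235}{607} - -127483 = \left(- \frac{1}{607}\right) \left(- \frac{12848587}{35}\right) + 127483 = \frac{12848587}{21245} + 127483 = \frac{2721224922}{21245}$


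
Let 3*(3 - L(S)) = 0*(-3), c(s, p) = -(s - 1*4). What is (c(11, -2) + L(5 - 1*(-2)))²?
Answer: 16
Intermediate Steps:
c(s, p) = 4 - s (c(s, p) = -(s - 4) = -(-4 + s) = 4 - s)
L(S) = 3 (L(S) = 3 - 0*(-3) = 3 - ⅓*0 = 3 + 0 = 3)
(c(11, -2) + L(5 - 1*(-2)))² = ((4 - 1*11) + 3)² = ((4 - 11) + 3)² = (-7 + 3)² = (-4)² = 16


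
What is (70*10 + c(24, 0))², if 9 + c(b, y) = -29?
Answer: 438244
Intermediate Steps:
c(b, y) = -38 (c(b, y) = -9 - 29 = -38)
(70*10 + c(24, 0))² = (70*10 - 38)² = (700 - 38)² = 662² = 438244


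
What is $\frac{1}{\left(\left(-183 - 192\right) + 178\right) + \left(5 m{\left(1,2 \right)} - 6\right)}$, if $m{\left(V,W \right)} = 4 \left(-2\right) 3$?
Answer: $- \frac{1}{323} \approx -0.003096$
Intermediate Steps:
$m{\left(V,W \right)} = -24$ ($m{\left(V,W \right)} = \left(-8\right) 3 = -24$)
$\frac{1}{\left(\left(-183 - 192\right) + 178\right) + \left(5 m{\left(1,2 \right)} - 6\right)} = \frac{1}{\left(\left(-183 - 192\right) + 178\right) + \left(5 \left(-24\right) - 6\right)} = \frac{1}{\left(-375 + 178\right) - 126} = \frac{1}{-197 - 126} = \frac{1}{-323} = - \frac{1}{323}$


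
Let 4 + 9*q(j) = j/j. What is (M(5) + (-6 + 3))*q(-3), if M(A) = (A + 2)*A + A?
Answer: -37/3 ≈ -12.333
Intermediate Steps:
q(j) = -⅓ (q(j) = -4/9 + (j/j)/9 = -4/9 + (⅑)*1 = -4/9 + ⅑ = -⅓)
M(A) = A + A*(2 + A) (M(A) = (2 + A)*A + A = A*(2 + A) + A = A + A*(2 + A))
(M(5) + (-6 + 3))*q(-3) = (5*(3 + 5) + (-6 + 3))*(-⅓) = (5*8 - 3)*(-⅓) = (40 - 3)*(-⅓) = 37*(-⅓) = -37/3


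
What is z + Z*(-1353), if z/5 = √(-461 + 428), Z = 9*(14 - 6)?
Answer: -97416 + 5*I*√33 ≈ -97416.0 + 28.723*I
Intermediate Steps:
Z = 72 (Z = 9*8 = 72)
z = 5*I*√33 (z = 5*√(-461 + 428) = 5*√(-33) = 5*(I*√33) = 5*I*√33 ≈ 28.723*I)
z + Z*(-1353) = 5*I*√33 + 72*(-1353) = 5*I*√33 - 97416 = -97416 + 5*I*√33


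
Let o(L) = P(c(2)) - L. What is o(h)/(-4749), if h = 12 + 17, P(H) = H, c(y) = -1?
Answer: 10/1583 ≈ 0.0063171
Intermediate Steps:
h = 29
o(L) = -1 - L
o(h)/(-4749) = (-1 - 1*29)/(-4749) = (-1 - 29)*(-1/4749) = -30*(-1/4749) = 10/1583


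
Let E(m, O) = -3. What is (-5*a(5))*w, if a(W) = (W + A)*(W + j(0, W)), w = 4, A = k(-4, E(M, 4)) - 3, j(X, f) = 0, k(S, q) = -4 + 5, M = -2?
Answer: -300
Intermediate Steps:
k(S, q) = 1
A = -2 (A = 1 - 3 = -2)
a(W) = W*(-2 + W) (a(W) = (W - 2)*(W + 0) = (-2 + W)*W = W*(-2 + W))
(-5*a(5))*w = -25*(-2 + 5)*4 = -25*3*4 = -5*15*4 = -75*4 = -300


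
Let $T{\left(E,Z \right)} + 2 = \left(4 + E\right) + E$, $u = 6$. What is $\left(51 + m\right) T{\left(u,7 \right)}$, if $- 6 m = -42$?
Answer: $812$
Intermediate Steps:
$m = 7$ ($m = \left(- \frac{1}{6}\right) \left(-42\right) = 7$)
$T{\left(E,Z \right)} = 2 + 2 E$ ($T{\left(E,Z \right)} = -2 + \left(\left(4 + E\right) + E\right) = -2 + \left(4 + 2 E\right) = 2 + 2 E$)
$\left(51 + m\right) T{\left(u,7 \right)} = \left(51 + 7\right) \left(2 + 2 \cdot 6\right) = 58 \left(2 + 12\right) = 58 \cdot 14 = 812$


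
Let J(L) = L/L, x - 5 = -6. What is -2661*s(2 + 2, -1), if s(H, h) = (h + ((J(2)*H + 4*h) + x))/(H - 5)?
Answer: -5322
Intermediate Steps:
x = -1 (x = 5 - 6 = -1)
J(L) = 1
s(H, h) = (-1 + H + 5*h)/(-5 + H) (s(H, h) = (h + ((1*H + 4*h) - 1))/(H - 5) = (h + ((H + 4*h) - 1))/(-5 + H) = (h + (-1 + H + 4*h))/(-5 + H) = (-1 + H + 5*h)/(-5 + H))
-2661*s(2 + 2, -1) = -2661*(-1 + (2 + 2) + 5*(-1))/(-5 + (2 + 2)) = -2661*(-1 + 4 - 5)/(-5 + 4) = -2661*(-2)/(-1) = -(-2661)*(-2) = -2661*2 = -5322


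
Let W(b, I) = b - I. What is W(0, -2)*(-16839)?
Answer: -33678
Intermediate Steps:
W(0, -2)*(-16839) = (0 - 1*(-2))*(-16839) = (0 + 2)*(-16839) = 2*(-16839) = -33678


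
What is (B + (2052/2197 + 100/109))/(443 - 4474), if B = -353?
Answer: 84090601/965315663 ≈ 0.087112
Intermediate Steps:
(B + (2052/2197 + 100/109))/(443 - 4474) = (-353 + (2052/2197 + 100/109))/(443 - 4474) = (-353 + (2052*(1/2197) + 100*(1/109)))/(-4031) = (-353 + (2052/2197 + 100/109))*(-1/4031) = (-353 + 443368/239473)*(-1/4031) = -84090601/239473*(-1/4031) = 84090601/965315663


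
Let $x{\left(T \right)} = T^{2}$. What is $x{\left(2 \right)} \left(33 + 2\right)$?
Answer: $140$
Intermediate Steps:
$x{\left(2 \right)} \left(33 + 2\right) = 2^{2} \left(33 + 2\right) = 4 \cdot 35 = 140$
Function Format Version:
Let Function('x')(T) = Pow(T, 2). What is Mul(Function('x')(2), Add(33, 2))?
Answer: 140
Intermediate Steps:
Mul(Function('x')(2), Add(33, 2)) = Mul(Pow(2, 2), Add(33, 2)) = Mul(4, 35) = 140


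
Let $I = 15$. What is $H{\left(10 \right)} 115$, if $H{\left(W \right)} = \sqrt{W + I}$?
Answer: $575$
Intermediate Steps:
$H{\left(W \right)} = \sqrt{15 + W}$ ($H{\left(W \right)} = \sqrt{W + 15} = \sqrt{15 + W}$)
$H{\left(10 \right)} 115 = \sqrt{15 + 10} \cdot 115 = \sqrt{25} \cdot 115 = 5 \cdot 115 = 575$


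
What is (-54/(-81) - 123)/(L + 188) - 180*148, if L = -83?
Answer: -8391967/315 ≈ -26641.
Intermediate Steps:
(-54/(-81) - 123)/(L + 188) - 180*148 = (-54/(-81) - 123)/(-83 + 188) - 180*148 = (-54*(-1/81) - 123)/105 - 26640 = (⅔ - 123)*(1/105) - 26640 = -367/3*1/105 - 26640 = -367/315 - 26640 = -8391967/315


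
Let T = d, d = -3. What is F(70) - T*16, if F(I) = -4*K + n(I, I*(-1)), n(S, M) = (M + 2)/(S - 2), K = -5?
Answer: 67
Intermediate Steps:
T = -3
n(S, M) = (2 + M)/(-2 + S)
F(I) = 20 + (2 - I)/(-2 + I) (F(I) = -4*(-5) + (2 + I*(-1))/(-2 + I) = 20 + (2 - I)/(-2 + I))
F(70) - T*16 = 19 - (-3*16) = 19 - (-48) = 19 - 1*(-48) = 19 + 48 = 67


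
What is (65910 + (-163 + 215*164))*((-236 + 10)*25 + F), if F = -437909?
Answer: -44802563913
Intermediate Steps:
(65910 + (-163 + 215*164))*((-236 + 10)*25 + F) = (65910 + (-163 + 215*164))*((-236 + 10)*25 - 437909) = (65910 + (-163 + 35260))*(-226*25 - 437909) = (65910 + 35097)*(-5650 - 437909) = 101007*(-443559) = -44802563913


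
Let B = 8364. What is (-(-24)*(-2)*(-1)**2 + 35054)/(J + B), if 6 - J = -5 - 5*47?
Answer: 17503/4305 ≈ 4.0657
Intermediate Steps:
J = 246 (J = 6 - (-5 - 5*47) = 6 - (-5 - 235) = 6 - 1*(-240) = 6 + 240 = 246)
(-(-24)*(-2)*(-1)**2 + 35054)/(J + B) = (-(-24)*(-2)*(-1)**2 + 35054)/(246 + 8364) = (-3*16*1 + 35054)/8610 = (-48*1 + 35054)*(1/8610) = (-48 + 35054)*(1/8610) = 35006*(1/8610) = 17503/4305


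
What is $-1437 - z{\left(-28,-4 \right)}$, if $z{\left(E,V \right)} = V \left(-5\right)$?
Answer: $-1457$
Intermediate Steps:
$z{\left(E,V \right)} = - 5 V$
$-1437 - z{\left(-28,-4 \right)} = -1437 - \left(-5\right) \left(-4\right) = -1437 - 20 = -1457$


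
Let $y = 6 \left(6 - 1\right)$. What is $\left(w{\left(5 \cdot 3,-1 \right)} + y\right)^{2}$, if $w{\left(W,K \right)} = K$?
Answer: $841$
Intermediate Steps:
$y = 30$ ($y = 6 \cdot 5 = 30$)
$\left(w{\left(5 \cdot 3,-1 \right)} + y\right)^{2} = \left(-1 + 30\right)^{2} = 29^{2} = 841$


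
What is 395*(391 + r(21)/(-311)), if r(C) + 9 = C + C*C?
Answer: 47853460/311 ≈ 1.5387e+5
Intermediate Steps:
r(C) = -9 + C + C² (r(C) = -9 + (C + C*C) = -9 + (C + C²) = -9 + C + C²)
395*(391 + r(21)/(-311)) = 395*(391 + (-9 + 21 + 21²)/(-311)) = 395*(391 + (-9 + 21 + 441)*(-1/311)) = 395*(391 + 453*(-1/311)) = 395*(391 - 453/311) = 395*(121148/311) = 47853460/311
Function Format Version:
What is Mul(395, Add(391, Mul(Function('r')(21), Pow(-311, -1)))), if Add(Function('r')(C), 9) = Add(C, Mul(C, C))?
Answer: Rational(47853460, 311) ≈ 1.5387e+5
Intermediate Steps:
Function('r')(C) = Add(-9, C, Pow(C, 2)) (Function('r')(C) = Add(-9, Add(C, Mul(C, C))) = Add(-9, Add(C, Pow(C, 2))) = Add(-9, C, Pow(C, 2)))
Mul(395, Add(391, Mul(Function('r')(21), Pow(-311, -1)))) = Mul(395, Add(391, Mul(Add(-9, 21, Pow(21, 2)), Pow(-311, -1)))) = Mul(395, Add(391, Mul(Add(-9, 21, 441), Rational(-1, 311)))) = Mul(395, Add(391, Mul(453, Rational(-1, 311)))) = Mul(395, Add(391, Rational(-453, 311))) = Mul(395, Rational(121148, 311)) = Rational(47853460, 311)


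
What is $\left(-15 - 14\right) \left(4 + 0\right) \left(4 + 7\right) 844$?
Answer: $-1076944$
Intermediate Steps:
$\left(-15 - 14\right) \left(4 + 0\right) \left(4 + 7\right) 844 = - 29 \cdot 4 \cdot 11 \cdot 844 = \left(-29\right) 44 \cdot 844 = \left(-1276\right) 844 = -1076944$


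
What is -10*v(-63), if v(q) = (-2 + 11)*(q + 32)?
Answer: 2790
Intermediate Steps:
v(q) = 288 + 9*q (v(q) = 9*(32 + q) = 288 + 9*q)
-10*v(-63) = -10*(288 + 9*(-63)) = -10*(288 - 567) = -10*(-279) = 2790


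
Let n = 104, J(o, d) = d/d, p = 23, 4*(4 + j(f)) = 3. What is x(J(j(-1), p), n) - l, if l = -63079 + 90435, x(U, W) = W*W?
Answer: -16540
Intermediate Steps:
j(f) = -13/4 (j(f) = -4 + (1/4)*3 = -4 + 3/4 = -13/4)
J(o, d) = 1
x(U, W) = W**2
l = 27356
x(J(j(-1), p), n) - l = 104**2 - 1*27356 = 10816 - 27356 = -16540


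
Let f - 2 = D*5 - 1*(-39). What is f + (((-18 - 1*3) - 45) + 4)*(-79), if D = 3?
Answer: 4954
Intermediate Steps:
f = 56 (f = 2 + (3*5 - 1*(-39)) = 2 + (15 + 39) = 2 + 54 = 56)
f + (((-18 - 1*3) - 45) + 4)*(-79) = 56 + (((-18 - 1*3) - 45) + 4)*(-79) = 56 + (((-18 - 3) - 45) + 4)*(-79) = 56 + ((-21 - 45) + 4)*(-79) = 56 + (-66 + 4)*(-79) = 56 - 62*(-79) = 56 + 4898 = 4954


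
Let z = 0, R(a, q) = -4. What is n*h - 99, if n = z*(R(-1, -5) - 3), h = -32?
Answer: -99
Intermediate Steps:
n = 0 (n = 0*(-4 - 3) = 0*(-7) = 0)
n*h - 99 = 0*(-32) - 99 = 0 - 99 = -99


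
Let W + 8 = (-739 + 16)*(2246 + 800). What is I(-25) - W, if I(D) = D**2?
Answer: 2202891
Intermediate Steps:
W = -2202266 (W = -8 + (-739 + 16)*(2246 + 800) = -8 - 723*3046 = -8 - 2202258 = -2202266)
I(-25) - W = (-25)**2 - 1*(-2202266) = 625 + 2202266 = 2202891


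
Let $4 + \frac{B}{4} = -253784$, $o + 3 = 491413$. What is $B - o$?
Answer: $-1506562$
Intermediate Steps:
$o = 491410$ ($o = -3 + 491413 = 491410$)
$B = -1015152$ ($B = -16 + 4 \left(-253784\right) = -16 - 1015136 = -1015152$)
$B - o = -1015152 - 491410 = -1506562$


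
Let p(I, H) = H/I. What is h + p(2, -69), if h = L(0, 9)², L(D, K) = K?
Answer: 93/2 ≈ 46.500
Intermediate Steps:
h = 81 (h = 9² = 81)
h + p(2, -69) = 81 - 69/2 = 93/2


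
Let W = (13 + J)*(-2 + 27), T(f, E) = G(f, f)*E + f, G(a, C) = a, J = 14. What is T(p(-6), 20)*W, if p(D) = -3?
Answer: -42525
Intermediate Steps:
T(f, E) = f + E*f (T(f, E) = f*E + f = E*f + f = f + E*f)
W = 675 (W = (13 + 14)*(-2 + 27) = 27*25 = 675)
T(p(-6), 20)*W = -3*(1 + 20)*675 = -3*21*675 = -63*675 = -42525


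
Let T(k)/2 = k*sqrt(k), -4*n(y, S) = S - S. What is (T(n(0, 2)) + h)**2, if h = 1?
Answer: 1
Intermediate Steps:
n(y, S) = 0 (n(y, S) = -(S - S)/4 = -1/4*0 = 0)
T(k) = 2*k**(3/2) (T(k) = 2*(k*sqrt(k)) = 2*k**(3/2))
(T(n(0, 2)) + h)**2 = (2*0**(3/2) + 1)**2 = (2*0 + 1)**2 = (0 + 1)**2 = 1**2 = 1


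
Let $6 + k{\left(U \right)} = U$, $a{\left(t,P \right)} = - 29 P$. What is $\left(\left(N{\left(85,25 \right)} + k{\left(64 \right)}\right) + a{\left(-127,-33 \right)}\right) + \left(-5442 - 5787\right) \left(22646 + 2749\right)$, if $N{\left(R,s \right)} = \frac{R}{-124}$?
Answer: $- \frac{35359770645}{124} \approx -2.8516 \cdot 10^{8}$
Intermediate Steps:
$k{\left(U \right)} = -6 + U$
$N{\left(R,s \right)} = - \frac{R}{124}$ ($N{\left(R,s \right)} = R \left(- \frac{1}{124}\right) = - \frac{R}{124}$)
$\left(\left(N{\left(85,25 \right)} + k{\left(64 \right)}\right) + a{\left(-127,-33 \right)}\right) + \left(-5442 - 5787\right) \left(22646 + 2749\right) = \left(\left(\left(- \frac{1}{124}\right) 85 + \left(-6 + 64\right)\right) - -957\right) + \left(-5442 - 5787\right) \left(22646 + 2749\right) = \left(\left(- \frac{85}{124} + 58\right) + 957\right) - 285160455 = \left(\frac{7107}{124} + 957\right) - 285160455 = \frac{125775}{124} - 285160455 = - \frac{35359770645}{124}$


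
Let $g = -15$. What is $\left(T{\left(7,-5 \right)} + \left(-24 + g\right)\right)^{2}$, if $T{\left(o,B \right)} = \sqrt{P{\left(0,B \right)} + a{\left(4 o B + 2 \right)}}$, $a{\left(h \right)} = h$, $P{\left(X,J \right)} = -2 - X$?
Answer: $1381 - 156 i \sqrt{35} \approx 1381.0 - 922.91 i$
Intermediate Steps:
$T{\left(o,B \right)} = 2 \sqrt{B o}$ ($T{\left(o,B \right)} = \sqrt{\left(-2 - 0\right) + \left(4 o B + 2\right)} = \sqrt{\left(-2 + 0\right) + \left(4 B o + 2\right)} = \sqrt{-2 + \left(2 + 4 B o\right)} = \sqrt{4 B o} = 2 \sqrt{B o}$)
$\left(T{\left(7,-5 \right)} + \left(-24 + g\right)\right)^{2} = \left(2 \sqrt{\left(-5\right) 7} - 39\right)^{2} = \left(2 \sqrt{-35} - 39\right)^{2} = \left(2 i \sqrt{35} - 39\right)^{2} = \left(-39 + 2 i \sqrt{35}\right)^{2}$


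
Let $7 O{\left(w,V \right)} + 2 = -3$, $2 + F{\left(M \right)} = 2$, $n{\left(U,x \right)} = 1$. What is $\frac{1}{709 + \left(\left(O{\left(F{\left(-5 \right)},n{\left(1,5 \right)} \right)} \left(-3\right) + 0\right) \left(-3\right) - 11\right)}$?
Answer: $\frac{7}{4841} \approx 0.001446$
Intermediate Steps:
$F{\left(M \right)} = 0$ ($F{\left(M \right)} = -2 + 2 = 0$)
$O{\left(w,V \right)} = - \frac{5}{7}$ ($O{\left(w,V \right)} = - \frac{2}{7} + \frac{1}{7} \left(-3\right) = - \frac{2}{7} - \frac{3}{7} = - \frac{5}{7}$)
$\frac{1}{709 + \left(\left(O{\left(F{\left(-5 \right)},n{\left(1,5 \right)} \right)} \left(-3\right) + 0\right) \left(-3\right) - 11\right)} = \frac{1}{709 - \left(11 - \left(\left(- \frac{5}{7}\right) \left(-3\right) + 0\right) \left(-3\right)\right)} = \frac{1}{709 - \left(11 - \left(\frac{15}{7} + 0\right) \left(-3\right)\right)} = \frac{1}{709 + \left(\frac{15}{7} \left(-3\right) - 11\right)} = \frac{1}{709 - \frac{122}{7}} = \frac{1}{\frac{4841}{7}} = \frac{7}{4841}$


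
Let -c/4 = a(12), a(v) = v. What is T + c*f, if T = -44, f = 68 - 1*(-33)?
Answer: -4892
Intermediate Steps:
c = -48 (c = -4*12 = -48)
f = 101 (f = 68 + 33 = 101)
T + c*f = -44 - 48*101 = -44 - 4848 = -4892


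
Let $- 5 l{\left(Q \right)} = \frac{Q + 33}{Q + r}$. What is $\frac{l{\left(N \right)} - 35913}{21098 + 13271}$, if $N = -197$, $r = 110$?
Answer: $- \frac{15622319}{14950515} \approx -1.0449$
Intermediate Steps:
$l{\left(Q \right)} = - \frac{33 + Q}{5 \left(110 + Q\right)}$ ($l{\left(Q \right)} = - \frac{\left(Q + 33\right) \frac{1}{Q + 110}}{5} = - \frac{\left(33 + Q\right) \frac{1}{110 + Q}}{5} = - \frac{\frac{1}{110 + Q} \left(33 + Q\right)}{5} = - \frac{33 + Q}{5 \left(110 + Q\right)}$)
$\frac{l{\left(N \right)} - 35913}{21098 + 13271} = \frac{\frac{-33 - -197}{5 \left(110 - 197\right)} - 35913}{21098 + 13271} = \frac{\frac{-33 + 197}{5 \left(-87\right)} - 35913}{34369} = \left(\frac{1}{5} \left(- \frac{1}{87}\right) 164 - 35913\right) \frac{1}{34369} = \left(- \frac{164}{435} - 35913\right) \frac{1}{34369} = \left(- \frac{15622319}{435}\right) \frac{1}{34369} = - \frac{15622319}{14950515}$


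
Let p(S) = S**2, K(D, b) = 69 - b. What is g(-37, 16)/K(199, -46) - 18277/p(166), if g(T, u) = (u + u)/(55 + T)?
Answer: -18475799/28520460 ≈ -0.64781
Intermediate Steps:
g(T, u) = 2*u/(55 + T) (g(T, u) = (2*u)/(55 + T) = 2*u/(55 + T))
g(-37, 16)/K(199, -46) - 18277/p(166) = (2*16/(55 - 37))/(69 - 1*(-46)) - 18277/(166**2) = (2*16/18)/(69 + 46) - 18277/27556 = (2*16*(1/18))/115 - 18277*1/27556 = (16/9)*(1/115) - 18277/27556 = 16/1035 - 18277/27556 = -18475799/28520460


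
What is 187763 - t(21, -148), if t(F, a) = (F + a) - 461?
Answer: 188351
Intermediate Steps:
t(F, a) = -461 + F + a
187763 - t(21, -148) = 187763 - (-461 + 21 - 148) = 187763 - 1*(-588) = 187763 + 588 = 188351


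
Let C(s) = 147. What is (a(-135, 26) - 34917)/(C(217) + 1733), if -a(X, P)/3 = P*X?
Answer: -24387/1880 ≈ -12.972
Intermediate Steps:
a(X, P) = -3*P*X
(a(-135, 26) - 34917)/(C(217) + 1733) = (-3*26*(-135) - 34917)/(147 + 1733) = (10530 - 34917)/1880 = -24387*1/1880 = -24387/1880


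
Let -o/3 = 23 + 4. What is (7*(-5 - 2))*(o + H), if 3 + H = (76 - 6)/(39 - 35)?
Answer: 6517/2 ≈ 3258.5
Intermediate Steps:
H = 29/2 (H = -3 + (76 - 6)/(39 - 35) = -3 + 70/4 = -3 + 70*(¼) = -3 + 35/2 = 29/2 ≈ 14.500)
o = -81 (o = -3*(23 + 4) = -3*27 = -81)
(7*(-5 - 2))*(o + H) = (7*(-5 - 2))*(-81 + 29/2) = (7*(-7))*(-133/2) = -49*(-133/2) = 6517/2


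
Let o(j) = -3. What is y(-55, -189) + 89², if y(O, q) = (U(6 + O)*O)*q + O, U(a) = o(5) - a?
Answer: 486036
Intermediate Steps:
U(a) = -3 - a
y(O, q) = O + O*q*(-9 - O) (y(O, q) = ((-3 - (6 + O))*O)*q + O = ((-3 + (-6 - O))*O)*q + O = ((-9 - O)*O)*q + O = (O*(-9 - O))*q + O = O*q*(-9 - O) + O = O + O*q*(-9 - O))
y(-55, -189) + 89² = -1*(-55)*(-1 - 189*(9 - 55)) + 89² = -1*(-55)*(-1 - 189*(-46)) + 7921 = -1*(-55)*(-1 + 8694) + 7921 = -1*(-55)*8693 + 7921 = 478115 + 7921 = 486036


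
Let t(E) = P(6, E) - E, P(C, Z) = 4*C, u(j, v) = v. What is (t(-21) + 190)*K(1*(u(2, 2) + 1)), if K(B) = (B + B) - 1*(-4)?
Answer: 2350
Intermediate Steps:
K(B) = 4 + 2*B (K(B) = 2*B + 4 = 4 + 2*B)
t(E) = 24 - E (t(E) = 4*6 - E = 24 - E)
(t(-21) + 190)*K(1*(u(2, 2) + 1)) = ((24 - 1*(-21)) + 190)*(4 + 2*(1*(2 + 1))) = ((24 + 21) + 190)*(4 + 2*(1*3)) = (45 + 190)*(4 + 2*3) = 235*(4 + 6) = 235*10 = 2350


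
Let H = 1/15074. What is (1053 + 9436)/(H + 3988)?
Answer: 158111186/60115113 ≈ 2.6301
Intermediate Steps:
H = 1/15074 ≈ 6.6339e-5
(1053 + 9436)/(H + 3988) = (1053 + 9436)/(1/15074 + 3988) = 10489/(60115113/15074) = 10489*(15074/60115113) = 158111186/60115113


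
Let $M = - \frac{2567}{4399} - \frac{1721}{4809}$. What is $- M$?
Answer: $\frac{19915382}{21154791} \approx 0.94141$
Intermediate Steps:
$M = - \frac{19915382}{21154791}$ ($M = \left(-2567\right) \frac{1}{4399} - \frac{1721}{4809} = - \frac{2567}{4399} - \frac{1721}{4809} = - \frac{19915382}{21154791} \approx -0.94141$)
$- M = \left(-1\right) \left(- \frac{19915382}{21154791}\right) = \frac{19915382}{21154791}$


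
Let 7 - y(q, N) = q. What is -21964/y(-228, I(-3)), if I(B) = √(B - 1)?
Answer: -21964/235 ≈ -93.464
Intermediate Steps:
I(B) = √(-1 + B)
y(q, N) = 7 - q
-21964/y(-228, I(-3)) = -21964/(7 - 1*(-228)) = -21964/(7 + 228) = -21964/235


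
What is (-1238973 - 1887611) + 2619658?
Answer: -506926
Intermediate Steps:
(-1238973 - 1887611) + 2619658 = -3126584 + 2619658 = -506926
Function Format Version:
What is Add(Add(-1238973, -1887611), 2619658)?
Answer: -506926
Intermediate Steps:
Add(Add(-1238973, -1887611), 2619658) = Add(-3126584, 2619658) = -506926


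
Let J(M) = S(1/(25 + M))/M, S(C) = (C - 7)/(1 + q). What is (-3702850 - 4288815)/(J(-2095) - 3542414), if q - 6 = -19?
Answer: 415884648267000/184346516091691 ≈ 2.2560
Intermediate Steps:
q = -13 (q = 6 - 19 = -13)
S(C) = 7/12 - C/12 (S(C) = (C - 7)/(1 - 13) = (-7 + C)/(-12) = (-7 + C)*(-1/12) = 7/12 - C/12)
J(M) = (7/12 - 1/(12*(25 + M)))/M
(-3702850 - 4288815)/(J(-2095) - 3542414) = (-3702850 - 4288815)/((1/12)*(174 + 7*(-2095))/(-2095*(25 - 2095)) - 3542414) = -7991665/((1/12)*(-1/2095)*(174 - 14665)/(-2070) - 3542414) = -7991665/((1/12)*(-1/2095)*(-1/2070)*(-14491) - 3542414) = -7991665/(-14491/52039800 - 3542414) = -7991665/(-184346516091691/52039800) = -7991665*(-52039800/184346516091691) = 415884648267000/184346516091691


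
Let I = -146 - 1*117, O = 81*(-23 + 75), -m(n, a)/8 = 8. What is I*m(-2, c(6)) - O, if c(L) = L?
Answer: 12620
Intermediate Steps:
m(n, a) = -64 (m(n, a) = -8*8 = -64)
O = 4212 (O = 81*52 = 4212)
I = -263 (I = -146 - 117 = -263)
I*m(-2, c(6)) - O = -263*(-64) - 1*4212 = 16832 - 4212 = 12620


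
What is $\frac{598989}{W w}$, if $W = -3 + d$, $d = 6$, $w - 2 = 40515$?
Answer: $\frac{199663}{40517} \approx 4.9279$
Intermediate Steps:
$w = 40517$ ($w = 2 + 40515 = 40517$)
$W = 3$ ($W = -3 + 6 = 3$)
$\frac{598989}{W w} = \frac{598989}{3 \cdot 40517} = \frac{598989}{121551} = 598989 \cdot \frac{1}{121551} = \frac{199663}{40517}$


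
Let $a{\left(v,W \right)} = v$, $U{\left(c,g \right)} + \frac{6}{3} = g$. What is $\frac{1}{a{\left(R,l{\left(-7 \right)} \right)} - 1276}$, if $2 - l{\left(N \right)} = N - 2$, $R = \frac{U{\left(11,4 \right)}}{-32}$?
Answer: $- \frac{16}{20417} \approx -0.00078366$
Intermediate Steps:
$U{\left(c,g \right)} = -2 + g$
$R = - \frac{1}{16}$ ($R = \frac{-2 + 4}{-32} = 2 \left(- \frac{1}{32}\right) = - \frac{1}{16} \approx -0.0625$)
$l{\left(N \right)} = 4 - N$ ($l{\left(N \right)} = 2 - \left(N - 2\right) = 2 - \left(-2 + N\right) = 4 - N$)
$\frac{1}{a{\left(R,l{\left(-7 \right)} \right)} - 1276} = \frac{1}{- \frac{1}{16} - 1276} = \frac{1}{- \frac{20417}{16}} = - \frac{16}{20417}$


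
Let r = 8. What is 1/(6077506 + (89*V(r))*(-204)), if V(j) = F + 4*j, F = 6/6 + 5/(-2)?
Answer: 1/5523748 ≈ 1.8104e-7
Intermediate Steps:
F = -3/2 (F = 6*(⅙) + 5*(-½) = 1 - 5/2 = -3/2 ≈ -1.5000)
V(j) = -3/2 + 4*j
1/(6077506 + (89*V(r))*(-204)) = 1/(6077506 + (89*(-3/2 + 4*8))*(-204)) = 1/(6077506 + (89*(-3/2 + 32))*(-204)) = 1/(6077506 + (89*(61/2))*(-204)) = 1/(6077506 + (5429/2)*(-204)) = 1/(6077506 - 553758) = 1/5523748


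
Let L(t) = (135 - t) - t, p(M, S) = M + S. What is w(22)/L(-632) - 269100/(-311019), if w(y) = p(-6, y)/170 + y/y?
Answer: 10676317089/12328274795 ≈ 0.86600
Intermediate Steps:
L(t) = 135 - 2*t
w(y) = 82/85 + y/170 (w(y) = (-6 + y)/170 + y/y = (-6 + y)*(1/170) + 1 = (-3/85 + y/170) + 1 = 82/85 + y/170)
w(22)/L(-632) - 269100/(-311019) = (82/85 + (1/170)*22)/(135 - 2*(-632)) - 269100/(-311019) = (82/85 + 11/85)/(135 + 1264) - 269100*(-1/311019) = (93/85)/1399 + 89700/103673 = (93/85)*(1/1399) + 89700/103673 = 93/118915 + 89700/103673 = 10676317089/12328274795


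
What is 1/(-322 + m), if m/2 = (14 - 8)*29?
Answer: 1/26 ≈ 0.038462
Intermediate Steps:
m = 348 (m = 2*((14 - 8)*29) = 2*(6*29) = 2*174 = 348)
1/(-322 + m) = 1/(-322 + 348) = 1/26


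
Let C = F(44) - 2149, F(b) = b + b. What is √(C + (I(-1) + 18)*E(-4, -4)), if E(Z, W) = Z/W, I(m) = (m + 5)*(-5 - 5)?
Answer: I*√2083 ≈ 45.64*I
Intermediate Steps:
F(b) = 2*b
I(m) = -50 - 10*m (I(m) = (5 + m)*(-10) = -50 - 10*m)
C = -2061 (C = 2*44 - 2149 = 88 - 2149 = -2061)
√(C + (I(-1) + 18)*E(-4, -4)) = √(-2061 + ((-50 - 10*(-1)) + 18)*(-4/(-4))) = √(-2061 + ((-50 + 10) + 18)*(-4*(-¼))) = √(-2061 + (-40 + 18)*1) = √(-2061 - 22*1) = √(-2061 - 22) = √(-2083) = I*√2083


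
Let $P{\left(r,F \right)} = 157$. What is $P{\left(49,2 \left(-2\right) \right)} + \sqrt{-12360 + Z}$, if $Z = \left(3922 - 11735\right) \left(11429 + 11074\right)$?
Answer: $157 + 19 i \sqrt{487059} \approx 157.0 + 13260.0 i$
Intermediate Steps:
$Z = -175815939$ ($Z = \left(-7813\right) 22503 = -175815939$)
$P{\left(49,2 \left(-2\right) \right)} + \sqrt{-12360 + Z} = 157 + \sqrt{-12360 - 175815939} = 157 + \sqrt{-175828299} = 157 + 19 i \sqrt{487059}$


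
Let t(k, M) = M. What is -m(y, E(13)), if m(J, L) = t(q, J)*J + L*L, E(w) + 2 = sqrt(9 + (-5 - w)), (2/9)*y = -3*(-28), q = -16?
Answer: -142879 + 12*I ≈ -1.4288e+5 + 12.0*I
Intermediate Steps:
y = 378 (y = 9*(-3*(-28))/2 = (9/2)*84 = 378)
E(w) = -2 + sqrt(4 - w) (E(w) = -2 + sqrt(9 + (-5 - w)) = -2 + sqrt(4 - w))
m(J, L) = J**2 + L**2 (m(J, L) = J*J + L*L = J**2 + L**2)
-m(y, E(13)) = -(378**2 + (-2 + sqrt(4 - 1*13))**2) = -(142884 + (-2 + sqrt(4 - 13))**2) = -(142884 + (-2 + sqrt(-9))**2) = -(142884 + (-2 + 3*I)**2) = -142884 - (-2 + 3*I)**2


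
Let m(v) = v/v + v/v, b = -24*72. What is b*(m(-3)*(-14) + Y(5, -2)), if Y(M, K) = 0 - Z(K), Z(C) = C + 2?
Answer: 48384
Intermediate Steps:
Z(C) = 2 + C
b = -1728
Y(M, K) = -2 - K (Y(M, K) = 0 - (2 + K) = 0 + (-2 - K) = -2 - K)
m(v) = 2 (m(v) = 1 + 1 = 2)
b*(m(-3)*(-14) + Y(5, -2)) = -1728*(2*(-14) + (-2 - 1*(-2))) = -1728*(-28 + (-2 + 2)) = -1728*(-28 + 0) = -1728*(-28) = 48384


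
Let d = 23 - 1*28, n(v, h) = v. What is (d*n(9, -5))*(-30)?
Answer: 1350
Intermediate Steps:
d = -5 (d = 23 - 28 = -5)
(d*n(9, -5))*(-30) = -5*9*(-30) = -45*(-30) = 1350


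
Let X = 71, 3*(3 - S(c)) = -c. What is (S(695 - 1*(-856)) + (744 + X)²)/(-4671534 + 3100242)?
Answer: -664745/1571292 ≈ -0.42306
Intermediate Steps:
S(c) = 3 + c/3 (S(c) = 3 - (-1)*c/3 = 3 + c/3)
(S(695 - 1*(-856)) + (744 + X)²)/(-4671534 + 3100242) = ((3 + (695 - 1*(-856))/3) + (744 + 71)²)/(-4671534 + 3100242) = ((3 + (695 + 856)/3) + 815²)/(-1571292) = ((3 + (⅓)*1551) + 664225)*(-1/1571292) = ((3 + 517) + 664225)*(-1/1571292) = (520 + 664225)*(-1/1571292) = 664745*(-1/1571292) = -664745/1571292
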